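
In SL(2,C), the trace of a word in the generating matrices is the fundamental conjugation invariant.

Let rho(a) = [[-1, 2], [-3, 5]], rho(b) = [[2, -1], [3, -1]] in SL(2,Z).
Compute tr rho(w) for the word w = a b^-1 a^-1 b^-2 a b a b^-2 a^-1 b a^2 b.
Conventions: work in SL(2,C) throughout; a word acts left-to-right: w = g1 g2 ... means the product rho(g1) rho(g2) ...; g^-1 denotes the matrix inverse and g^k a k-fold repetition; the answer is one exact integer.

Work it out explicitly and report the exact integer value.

-1520

rho(a) = [[-1, 2], [-3, 5]]
... * rho(b^-1) = [[-1, 1], [-3, 2]]  ->  [[-5, 3], [-12, 7]]
... * rho(a^-1) = [[5, -2], [3, -1]]  ->  [[-16, 7], [-39, 17]]
... * rho(b^-1) = [[-1, 1], [-3, 2]]  ->  [[-5, -2], [-12, -5]]
... * rho(b^-1) = [[-1, 1], [-3, 2]]  ->  [[11, -9], [27, -22]]
... * rho(a) = [[-1, 2], [-3, 5]]  ->  [[16, -23], [39, -56]]
... * rho(b) = [[2, -1], [3, -1]]  ->  [[-37, 7], [-90, 17]]
... * rho(a) = [[-1, 2], [-3, 5]]  ->  [[16, -39], [39, -95]]
... * rho(b^-1) = [[-1, 1], [-3, 2]]  ->  [[101, -62], [246, -151]]
... * rho(b^-1) = [[-1, 1], [-3, 2]]  ->  [[85, -23], [207, -56]]
... * rho(a^-1) = [[5, -2], [3, -1]]  ->  [[356, -147], [867, -358]]
... * rho(b) = [[2, -1], [3, -1]]  ->  [[271, -209], [660, -509]]
... * rho(a) = [[-1, 2], [-3, 5]]  ->  [[356, -503], [867, -1225]]
... * rho(a) = [[-1, 2], [-3, 5]]  ->  [[1153, -1803], [2808, -4391]]
... * rho(b) = [[2, -1], [3, -1]]  ->  [[-3103, 650], [-7557, 1583]]
tr = -3103 + 1583 = -1520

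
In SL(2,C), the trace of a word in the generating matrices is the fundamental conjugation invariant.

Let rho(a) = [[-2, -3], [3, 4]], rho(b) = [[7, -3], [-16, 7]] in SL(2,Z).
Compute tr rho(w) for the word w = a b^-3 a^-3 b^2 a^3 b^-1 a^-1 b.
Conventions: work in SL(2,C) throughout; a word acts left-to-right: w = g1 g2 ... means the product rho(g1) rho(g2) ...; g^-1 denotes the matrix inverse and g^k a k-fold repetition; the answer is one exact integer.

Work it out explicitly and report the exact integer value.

56960789900

rho(a) = [[-2, -3], [3, 4]]
... * rho(b^-1) = [[7, 3], [16, 7]]  ->  [[-62, -27], [85, 37]]
... * rho(b^-1) = [[7, 3], [16, 7]]  ->  [[-866, -375], [1187, 514]]
... * rho(b^-1) = [[7, 3], [16, 7]]  ->  [[-12062, -5223], [16533, 7159]]
... * rho(a^-1) = [[4, 3], [-3, -2]]  ->  [[-32579, -25740], [44655, 35281]]
... * rho(a^-1) = [[4, 3], [-3, -2]]  ->  [[-53096, -46257], [72777, 63403]]
... * rho(a^-1) = [[4, 3], [-3, -2]]  ->  [[-73613, -66774], [100899, 91525]]
... * rho(b) = [[7, -3], [-16, 7]]  ->  [[553093, -246579], [-758107, 337978]]
... * rho(b) = [[7, -3], [-16, 7]]  ->  [[7816915, -3385332], [-10714397, 4640167]]
... * rho(a) = [[-2, -3], [3, 4]]  ->  [[-25789826, -36992073], [35349295, 50703859]]
... * rho(a) = [[-2, -3], [3, 4]]  ->  [[-59396567, -70598814], [81412987, 96767551]]
... * rho(a) = [[-2, -3], [3, 4]]  ->  [[-93003308, -104205555], [127476679, 142831243]]
... * rho(b^-1) = [[7, 3], [16, 7]]  ->  [[-2318312036, -1008448809], [3177636641, 1382248738]]
... * rho(a^-1) = [[4, 3], [-3, -2]]  ->  [[-6247901717, -4938038490], [8563800350, 6768412447]]
... * rho(b) = [[7, -3], [-16, 7]]  ->  [[35273303821, -15822564279], [-48347996702, 21687486079]]
tr = 35273303821 + 21687486079 = 56960789900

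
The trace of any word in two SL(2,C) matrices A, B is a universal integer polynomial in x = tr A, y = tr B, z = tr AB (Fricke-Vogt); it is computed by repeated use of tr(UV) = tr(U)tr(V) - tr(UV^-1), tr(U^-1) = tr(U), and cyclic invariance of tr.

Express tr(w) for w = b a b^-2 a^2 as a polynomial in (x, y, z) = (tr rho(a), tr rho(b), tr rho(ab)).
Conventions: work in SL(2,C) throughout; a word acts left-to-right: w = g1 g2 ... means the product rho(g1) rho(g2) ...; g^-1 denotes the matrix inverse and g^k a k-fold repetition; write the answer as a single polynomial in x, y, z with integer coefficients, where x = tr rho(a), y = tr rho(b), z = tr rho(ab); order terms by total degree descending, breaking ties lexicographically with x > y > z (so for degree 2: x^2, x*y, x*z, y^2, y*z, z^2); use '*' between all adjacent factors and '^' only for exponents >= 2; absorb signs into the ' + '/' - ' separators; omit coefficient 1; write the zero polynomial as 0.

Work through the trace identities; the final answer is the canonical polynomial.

x^2*y^2*z - x*y^3 - x*y*z^2 - x^2*z + 2*x*y + z

next, trace(b a^2) = trace(a)*trace(b a) - trace(b)  (reduce the a square) = x*z - y
and trace(a^2 b a) = trace(a)*trace(b a^2) - trace(b a)  (reduce the a square) = x^2*z - x*y - z
trace(b a b a) = trace(b a)*trace(b a) - trace(1)  (split on b) = z^2 - 2
and trace(b a b) = trace(b)*trace(a b) - trace(a)  (reduce the b square) = y*z - x
trace(a^2 b a b) = trace(a)*trace(b a b a) - trace(b a b)  (reduce the a square) = x*z^2 - y*z - x
trace(a^2 b a b^-1) = trace(a^2 b a)*trace(b) - trace(a^2 b a b)  (eliminate b^-1) = x^2*y*z - x*y^2 - x*z^2 + x
trace(b a b^-2 a^2) = trace(a^2 b a b^-1)*trace(b) - trace(a^2 b a)  (eliminate b^-1) = x^2*y^2*z - x*y^3 - x*y*z^2 - x^2*z + 2*x*y + z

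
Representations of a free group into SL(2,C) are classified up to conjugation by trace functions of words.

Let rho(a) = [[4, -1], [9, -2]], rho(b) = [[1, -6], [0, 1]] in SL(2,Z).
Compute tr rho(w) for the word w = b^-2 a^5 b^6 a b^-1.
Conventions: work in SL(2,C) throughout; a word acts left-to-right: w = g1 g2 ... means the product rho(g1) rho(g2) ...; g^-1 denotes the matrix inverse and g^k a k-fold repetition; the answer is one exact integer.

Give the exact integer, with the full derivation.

-263410

rho(b^-1) = [[1, 6], [0, 1]]
... * rho(b^-1) = [[1, 6], [0, 1]]  ->  [[1, 12], [0, 1]]
... * rho(a) = [[4, -1], [9, -2]]  ->  [[112, -25], [9, -2]]
... * rho(a) = [[4, -1], [9, -2]]  ->  [[223, -62], [18, -5]]
... * rho(a) = [[4, -1], [9, -2]]  ->  [[334, -99], [27, -8]]
... * rho(a) = [[4, -1], [9, -2]]  ->  [[445, -136], [36, -11]]
... * rho(a) = [[4, -1], [9, -2]]  ->  [[556, -173], [45, -14]]
... * rho(b) = [[1, -6], [0, 1]]  ->  [[556, -3509], [45, -284]]
... * rho(b) = [[1, -6], [0, 1]]  ->  [[556, -6845], [45, -554]]
... * rho(b) = [[1, -6], [0, 1]]  ->  [[556, -10181], [45, -824]]
... * rho(b) = [[1, -6], [0, 1]]  ->  [[556, -13517], [45, -1094]]
... * rho(b) = [[1, -6], [0, 1]]  ->  [[556, -16853], [45, -1364]]
... * rho(b) = [[1, -6], [0, 1]]  ->  [[556, -20189], [45, -1634]]
... * rho(a) = [[4, -1], [9, -2]]  ->  [[-179477, 39822], [-14526, 3223]]
... * rho(b^-1) = [[1, 6], [0, 1]]  ->  [[-179477, -1037040], [-14526, -83933]]
tr = -179477 + -83933 = -263410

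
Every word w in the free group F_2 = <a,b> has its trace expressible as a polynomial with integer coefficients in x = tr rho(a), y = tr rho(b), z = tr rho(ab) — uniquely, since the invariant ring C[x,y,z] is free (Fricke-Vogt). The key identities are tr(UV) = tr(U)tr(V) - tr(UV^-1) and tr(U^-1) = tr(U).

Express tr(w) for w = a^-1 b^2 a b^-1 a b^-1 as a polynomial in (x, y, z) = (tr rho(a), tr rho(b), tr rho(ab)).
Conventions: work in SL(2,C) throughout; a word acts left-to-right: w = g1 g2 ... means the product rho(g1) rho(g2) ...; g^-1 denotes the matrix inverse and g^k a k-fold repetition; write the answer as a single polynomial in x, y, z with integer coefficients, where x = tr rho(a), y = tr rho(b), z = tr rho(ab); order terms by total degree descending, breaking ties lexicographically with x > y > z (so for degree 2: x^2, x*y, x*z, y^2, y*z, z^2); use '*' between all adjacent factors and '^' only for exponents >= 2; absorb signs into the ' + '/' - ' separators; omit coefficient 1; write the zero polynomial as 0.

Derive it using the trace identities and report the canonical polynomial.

-x^2*y^3*z + x^3*y^2 + x*y^4 + 2*x*y^2*z^2 - x^2*y*z - y^3*z - y*z^3 - 4*x*y^2 + 4*y*z + x

tr(b^2 a) = tr(b) * tr(a b) - tr(a) = y*z - x
tr(a^2 b) = tr(a) * tr(b a) - tr(b) = x*z - y
tr(a^2) = tr(a) * tr(a) - tr(1) = x^2 - 2
tr(b a^2 b) = tr(b) * tr(a^2 b) - tr(a^2) = x*y*z - x^2 - y^2 + 2
tr(b^2 a^2 b) = tr(b) * tr(b a^2 b) - tr(b a^2) = x*y^2*z - x^2*y - y^3 - x*z + 3*y
tr(b a b a) = tr(a b) * tr(a b) - tr(1) = z^2 - 2
next, tr(a^2 b a b) = tr(a) * tr(b a b a) - tr(b a b) = x*z^2 - y*z - x
and tr(a^2 b a) = tr(a) * tr(b a^2) - tr(b a) = x^2*z - x*y - z
and tr(b^2 a^2 b a) = tr(b) * tr(a^2 b a b) - tr(a^2 b a) = x*y*z^2 - x^2*z - y^2*z + z
tr(a^-1 b^2 a^2 b) = tr(b^2 a^2 b) * tr(a) - tr(b^2 a^2 b a) = x^2*y^2*z - x^3*y - x*y^3 - x*y*z^2 + y^2*z + 3*x*y - z
tr(a b^-1 a^-1 b^2 a) = tr(a^-1 b^2 a^2) * tr(b) - tr(a^-1 b^2 a^2 b) = -x^2*y^2*z + x^3*y + x*y^3 + x*y*z^2 - 4*x*y + z
next, tr(b^2 a b) = tr(b) * tr(b a b) - tr(b a) = y^2*z - x*y - z
tr(a b a b^2) = tr(b) * tr(a b a b) - tr(a b a) = y*z^2 - x*z - y
tr(b^2 a b a b) = tr(b) * tr(a b a b^2) - tr(a b a b) = y^2*z^2 - x*y*z - y^2 - z^2 + 2
and tr(a b a b a b) = tr(a b a b) * tr(a b) - tr(b a) = z^3 - 3*z
and tr(b^2 a b a b a) = tr(b) * tr(a b a b a b) - tr(a b a b a) = y*z^3 - x*z^2 - 2*y*z + x
tr(a^-1 b^2 a b a b) = tr(b^2 a b a b) * tr(a) - tr(b^2 a b a b a) = x*y^2*z^2 - x^2*y*z - y*z^3 - x*y^2 + 2*y*z + x
and tr(a b^-1 a^-1 b^2 a b) = tr(a^-1 b^2 a b a) * tr(b) - tr(a^-1 b^2 a b a b) = -x*y^2*z^2 + x^2*y*z + y^3*z + y*z^3 - 3*y*z - x
next, tr(a^-1 b^2 a b^-1 a b^-1) = tr(a b^-1 a^-1 b^2 a) * tr(b) - tr(a b^-1 a^-1 b^2 a b) = -x^2*y^3*z + x^3*y^2 + x*y^4 + 2*x*y^2*z^2 - x^2*y*z - y^3*z - y*z^3 - 4*x*y^2 + 4*y*z + x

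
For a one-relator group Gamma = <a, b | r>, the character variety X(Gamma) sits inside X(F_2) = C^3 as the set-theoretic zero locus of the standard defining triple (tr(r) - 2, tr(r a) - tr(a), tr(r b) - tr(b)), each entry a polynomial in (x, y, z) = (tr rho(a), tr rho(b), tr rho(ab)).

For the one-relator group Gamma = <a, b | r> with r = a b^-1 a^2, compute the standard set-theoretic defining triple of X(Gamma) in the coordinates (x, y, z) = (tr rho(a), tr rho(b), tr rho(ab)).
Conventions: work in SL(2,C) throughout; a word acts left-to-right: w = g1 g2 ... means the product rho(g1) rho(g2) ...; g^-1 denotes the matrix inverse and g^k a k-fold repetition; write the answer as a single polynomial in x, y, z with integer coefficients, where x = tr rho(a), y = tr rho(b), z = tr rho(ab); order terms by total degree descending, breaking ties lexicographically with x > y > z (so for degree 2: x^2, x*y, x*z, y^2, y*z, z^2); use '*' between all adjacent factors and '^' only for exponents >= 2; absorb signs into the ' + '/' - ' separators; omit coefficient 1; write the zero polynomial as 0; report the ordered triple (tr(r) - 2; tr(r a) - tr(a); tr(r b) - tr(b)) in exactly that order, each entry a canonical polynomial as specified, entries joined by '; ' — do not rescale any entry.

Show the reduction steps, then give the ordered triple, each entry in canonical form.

trace(a^2) = trace(a)*trace(a) - trace(1) = x^2 - 2
trace(a^3) = trace(a)*trace(a^2) - trace(a) = x^3 - 3*x
trace(b a^2) = trace(a)*trace(b a) - trace(b) = x*z - y
and trace(a^3 b) = trace(a)*trace(b a^2) - trace(b a) = x^2*z - x*y - z
trace(a b^-1 a^2) = trace(a^3)*trace(b) - trace(a^3 b) = x^3*y - x^2*z - 2*x*y + z
trace(a^4) = trace(a)*trace(a^3) - trace(a^2)  (reduce the a square) = x^4 - 4*x^2 + 2
trace(a^4 b) = trace(a)*trace(b a^3) - trace(b a^2)  (reduce the a square) = x^3*z - x^2*y - 2*x*z + y
trace(a b^-1 a^3) = trace(a^4)*trace(b) - trace(a^4 b)  (eliminate b^-1) = x^4*y - x^3*z - 3*x^2*y + 2*x*z + y
next, trace(b a b a) = trace(b a)*trace(b a) - trace(1)   [split at a repeated b] = z^2 - 2
and trace(b a b) = trace(b)*trace(a b) - trace(a)   [square of b] = y*z - x
and trace(a^2 b a b) = trace(a)*trace(b a b a) - trace(b a b)   [square of a] = x*z^2 - y*z - x
trace(a b^-1 a^2 b) = trace(a^2 b a)*trace(b) - trace(a^2 b a b)   [inverse elimination on b] = x^2*y*z - x*y^2 - x*z^2 + x
assemble the triple (trace(r) - 2; trace(r a) - x; trace(r b) - y)

x^3*y - x^2*z - 2*x*y + z - 2; x^4*y - x^3*z - 3*x^2*y + 2*x*z - x + y; x^2*y*z - x*y^2 - x*z^2 + x - y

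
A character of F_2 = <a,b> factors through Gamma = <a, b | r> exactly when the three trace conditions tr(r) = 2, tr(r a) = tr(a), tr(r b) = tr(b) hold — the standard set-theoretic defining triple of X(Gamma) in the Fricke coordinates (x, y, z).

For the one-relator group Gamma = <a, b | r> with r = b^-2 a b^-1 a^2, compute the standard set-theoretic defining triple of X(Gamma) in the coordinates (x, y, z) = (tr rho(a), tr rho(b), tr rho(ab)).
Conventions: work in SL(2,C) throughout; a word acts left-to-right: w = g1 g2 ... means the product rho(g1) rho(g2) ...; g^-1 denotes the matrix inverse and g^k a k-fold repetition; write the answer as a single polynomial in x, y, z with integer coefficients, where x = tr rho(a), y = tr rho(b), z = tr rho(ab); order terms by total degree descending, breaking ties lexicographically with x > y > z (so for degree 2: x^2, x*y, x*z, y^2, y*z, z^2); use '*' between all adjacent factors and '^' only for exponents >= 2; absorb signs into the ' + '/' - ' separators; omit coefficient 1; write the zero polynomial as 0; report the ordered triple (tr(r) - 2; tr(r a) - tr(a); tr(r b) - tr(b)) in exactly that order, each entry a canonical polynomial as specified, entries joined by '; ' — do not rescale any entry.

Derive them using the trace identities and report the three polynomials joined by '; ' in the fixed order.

next, tr(a^2) = tr(a)*tr(a) - tr(1) = x^2 - 2
tr(a^3) = tr(a)*tr(a^2) - tr(a) = x^3 - 3*x
tr(a b a) = tr(a)*tr(b a) - tr(b) = x*z - y
tr(a^3 b) = tr(a)*tr(a b a) - tr(a b) = x^2*z - x*y - z
and tr(a^2 b^-1 a) = tr(a^3)*tr(b) - tr(a^3 b) = x^3*y - x^2*z - 2*x*y + z
tr(b a b a) = tr(a b)*tr(a b) - tr(1) = z^2 - 2
tr(b a b) = tr(b)*tr(a b) - tr(a) = y*z - x
tr(a b a^2 b) = tr(a)*tr(b a b a) - tr(b a b) = x*z^2 - y*z - x
tr(a^2 b^-1 a b) = tr(a b a^2)*tr(b) - tr(a b a^2 b) = x^2*y*z - x*y^2 - x*z^2 + x
tr(b^-1 a b^-1 a^2) = tr(a^2 b^-1 a)*tr(b) - tr(a^2 b^-1 a b) = x^3*y^2 - 2*x^2*y*z - x*y^2 + x*z^2 + y*z - x
and tr(b^-2 a b^-1 a^2) = tr(b^-1 a b^-1 a^2)*tr(b) - tr(b^-1 a b^-1 a^2 b) = x^3*y^3 - 2*x^2*y^2*z - x^3*y - x*y^3 + x*y*z^2 + x^2*z + y^2*z + x*y - z
tr(a^4) = tr(a)*tr(a^3) - tr(a^2)  (reduce the a square) = x^4 - 4*x^2 + 2
and tr(a^4 b) = tr(a)*tr(b a^3) - tr(b a^2)  (reduce the a square) = x^3*z - x^2*y - 2*x*z + y
next, tr(a b^-1 a^3) = tr(a^4)*tr(b) - tr(a^4 b)  (eliminate b^-1) = x^4*y - x^3*z - 3*x^2*y + 2*x*z + y
tr(a^3 b a b) = tr(a)*tr(a b a b a) - tr(a b a b)  (reduce the a square) = x^2*z^2 - x*y*z - x^2 - z^2 + 2
tr(a b^-1 a^3 b) = tr(a^3 b a)*tr(b) - tr(a^3 b a b)  (eliminate b^-1) = x^3*y*z - x^2*y^2 - x^2*z^2 - x*y*z + x^2 + y^2 + z^2 - 2
and tr(a b^-1 a^3 b^-1) = tr(a b^-1 a^3)*tr(b) - tr(a b^-1 a^3 b)  (eliminate b^-1) = x^4*y^2 - 2*x^3*y*z - 2*x^2*y^2 + x^2*z^2 + 3*x*y*z - x^2 - z^2 + 2
next, tr(b^-2 a b^-1 a^3) = tr(a b^-1 a^3 b^-1)*tr(b) - tr(a b^-1 a^3)  (eliminate b^-1) = x^4*y^3 - 2*x^3*y^2*z - x^4*y - 2*x^2*y^3 + x^2*y*z^2 + x^3*z + 3*x*y^2*z + 2*x^2*y - y*z^2 - 2*x*z + y
assemble the triple (tr(r) - 2; tr(r a) - x; tr(r b) - y)

x^3*y^3 - 2*x^2*y^2*z - x^3*y - x*y^3 + x*y*z^2 + x^2*z + y^2*z + x*y - z - 2; x^4*y^3 - 2*x^3*y^2*z - x^4*y - 2*x^2*y^3 + x^2*y*z^2 + x^3*z + 3*x*y^2*z + 2*x^2*y - y*z^2 - 2*x*z - x + y; x^3*y^2 - 2*x^2*y*z - x*y^2 + x*z^2 + y*z - x - y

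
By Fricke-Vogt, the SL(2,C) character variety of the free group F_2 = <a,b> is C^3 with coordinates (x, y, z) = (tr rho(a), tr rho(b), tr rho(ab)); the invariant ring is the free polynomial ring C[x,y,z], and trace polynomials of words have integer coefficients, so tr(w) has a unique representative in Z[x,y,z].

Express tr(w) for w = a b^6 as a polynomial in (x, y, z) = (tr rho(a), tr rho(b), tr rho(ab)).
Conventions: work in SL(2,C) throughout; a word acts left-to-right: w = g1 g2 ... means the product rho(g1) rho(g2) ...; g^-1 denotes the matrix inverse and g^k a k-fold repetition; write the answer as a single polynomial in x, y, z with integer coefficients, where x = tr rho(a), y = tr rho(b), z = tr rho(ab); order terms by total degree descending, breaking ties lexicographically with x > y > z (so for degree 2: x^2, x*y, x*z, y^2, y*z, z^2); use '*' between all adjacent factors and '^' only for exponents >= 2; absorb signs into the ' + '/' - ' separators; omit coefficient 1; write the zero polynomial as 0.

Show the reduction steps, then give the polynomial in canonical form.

tr(a b^2) = tr(b) tr(a b) - tr(a)   [square of b] = y*z - x
tr(b a b^2) = tr(b) tr(a b^2) - tr(a b)   [square of b] = y^2*z - x*y - z
next, tr(a b^4) = tr(b) tr(b a b^2) - tr(b a b)   [square of b] = y^3*z - x*y^2 - 2*y*z + x
tr(b^2 a b^3) = tr(b) tr(a b^4) - tr(a b^3)   [square of b] = y^4*z - x*y^3 - 3*y^2*z + 2*x*y + z
tr(a b^6) = tr(b) tr(b^2 a b^3) - tr(b^2 a b^2)   [square of b] = y^5*z - x*y^4 - 4*y^3*z + 3*x*y^2 + 3*y*z - x

y^5*z - x*y^4 - 4*y^3*z + 3*x*y^2 + 3*y*z - x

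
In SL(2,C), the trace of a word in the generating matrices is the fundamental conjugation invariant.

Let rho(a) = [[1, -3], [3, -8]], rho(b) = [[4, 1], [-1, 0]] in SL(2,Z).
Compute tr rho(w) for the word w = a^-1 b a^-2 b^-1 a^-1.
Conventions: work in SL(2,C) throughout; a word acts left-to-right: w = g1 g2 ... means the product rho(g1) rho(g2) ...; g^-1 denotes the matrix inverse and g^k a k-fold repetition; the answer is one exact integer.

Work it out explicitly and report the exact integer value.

-19402

rho(a^-1) = [[-8, 3], [-3, 1]]
... * rho(b) = [[4, 1], [-1, 0]]  ->  [[-35, -8], [-13, -3]]
... * rho(a^-1) = [[-8, 3], [-3, 1]]  ->  [[304, -113], [113, -42]]
... * rho(a^-1) = [[-8, 3], [-3, 1]]  ->  [[-2093, 799], [-778, 297]]
... * rho(b^-1) = [[0, -1], [1, 4]]  ->  [[799, 5289], [297, 1966]]
... * rho(a^-1) = [[-8, 3], [-3, 1]]  ->  [[-22259, 7686], [-8274, 2857]]
tr = -22259 + 2857 = -19402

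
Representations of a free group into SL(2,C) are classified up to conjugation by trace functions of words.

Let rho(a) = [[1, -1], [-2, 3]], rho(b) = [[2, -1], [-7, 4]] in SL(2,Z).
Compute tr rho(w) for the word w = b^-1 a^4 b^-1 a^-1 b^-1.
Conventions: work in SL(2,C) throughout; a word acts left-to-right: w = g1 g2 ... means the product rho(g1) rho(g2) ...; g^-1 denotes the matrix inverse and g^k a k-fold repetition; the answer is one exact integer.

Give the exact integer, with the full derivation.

-9027

rho(b^-1) = [[4, 1], [7, 2]]
... * rho(a) = [[1, -1], [-2, 3]]  ->  [[2, -1], [3, -1]]
... * rho(a) = [[1, -1], [-2, 3]]  ->  [[4, -5], [5, -6]]
... * rho(a) = [[1, -1], [-2, 3]]  ->  [[14, -19], [17, -23]]
... * rho(a) = [[1, -1], [-2, 3]]  ->  [[52, -71], [63, -86]]
... * rho(b^-1) = [[4, 1], [7, 2]]  ->  [[-289, -90], [-350, -109]]
... * rho(a^-1) = [[3, 1], [2, 1]]  ->  [[-1047, -379], [-1268, -459]]
... * rho(b^-1) = [[4, 1], [7, 2]]  ->  [[-6841, -1805], [-8285, -2186]]
tr = -6841 + -2186 = -9027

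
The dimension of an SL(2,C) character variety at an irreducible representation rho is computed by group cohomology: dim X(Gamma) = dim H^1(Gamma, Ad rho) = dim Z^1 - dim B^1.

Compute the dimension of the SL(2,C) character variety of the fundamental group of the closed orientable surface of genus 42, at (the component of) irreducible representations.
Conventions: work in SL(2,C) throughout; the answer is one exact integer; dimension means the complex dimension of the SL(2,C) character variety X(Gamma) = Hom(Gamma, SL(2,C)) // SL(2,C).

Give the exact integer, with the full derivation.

246

pi_1 of the closed genus-42 surface has 84 generators bound by the single product-of-commutators relator.
A cocycle assigns one sl_2 vector per generator subject to the relator condition d_2(z) = 0: dim of the unconstrained space is 3*2g = 252.
d_2 is surjective at irreducible rho (its cokernel H^2 is dual to H^0 = 0), so dim Z^1 = 252 - 3 = 249.
dim B^1 = 3 (coboundaries, injective at irreducible rho).
dim X = dim H^1 = 249 - 3 = 246.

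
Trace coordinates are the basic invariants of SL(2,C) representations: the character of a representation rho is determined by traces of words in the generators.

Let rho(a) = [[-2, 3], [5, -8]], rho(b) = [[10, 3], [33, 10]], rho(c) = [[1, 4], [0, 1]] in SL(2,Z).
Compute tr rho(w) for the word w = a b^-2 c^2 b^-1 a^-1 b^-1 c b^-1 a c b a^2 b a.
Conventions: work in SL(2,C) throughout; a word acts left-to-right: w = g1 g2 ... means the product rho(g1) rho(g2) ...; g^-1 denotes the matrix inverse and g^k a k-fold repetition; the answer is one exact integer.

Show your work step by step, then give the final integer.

94473057533180

rho(a) = [[-2, 3], [5, -8]]
... * rho(b^-1) = [[10, -3], [-33, 10]]  ->  [[-119, 36], [314, -95]]
... * rho(b^-1) = [[10, -3], [-33, 10]]  ->  [[-2378, 717], [6275, -1892]]
... * rho(c) = [[1, 4], [0, 1]]  ->  [[-2378, -8795], [6275, 23208]]
... * rho(c) = [[1, 4], [0, 1]]  ->  [[-2378, -18307], [6275, 48308]]
... * rho(b^-1) = [[10, -3], [-33, 10]]  ->  [[580351, -175936], [-1531414, 464255]]
... * rho(a^-1) = [[-8, -3], [-5, -2]]  ->  [[-3763128, -1389181], [9930037, 3665732]]
... * rho(b^-1) = [[10, -3], [-33, 10]]  ->  [[8211693, -2602426], [-21668786, 6867209]]
... * rho(c) = [[1, 4], [0, 1]]  ->  [[8211693, 30244346], [-21668786, -79807935]]
... * rho(b^-1) = [[10, -3], [-33, 10]]  ->  [[-915946488, 277808381], [2416973995, -733072992]]
... * rho(a) = [[-2, 3], [5, -8]]  ->  [[3220934881, -4970306512], [-8499312950, 13115505921]]
... * rho(c) = [[1, 4], [0, 1]]  ->  [[3220934881, 7913433012], [-8499312950, -20881745879]]
... * rho(b) = [[10, 3], [33, 10]]  ->  [[293352638206, 88797134763], [-774090743507, -234315397640]]
... * rho(a) = [[-2, 3], [5, -8]]  ->  [[-142719602597, 169680836514], [376604498814, -447749049401]]
... * rho(a) = [[-2, 3], [5, -8]]  ->  [[1133843387764, -1785605499903], [-2991954244633, 4711805891650]]
... * rho(b) = [[10, 3], [33, 10]]  ->  [[-47586547619159, -14454524835738], [125570051978120, 38142196182601]]
... * rho(a) = [[-2, 3], [5, -8]]  ->  [[22900471059628, -27123444171573], [-60429123043235, 71572586473552]]
tr = 22900471059628 + 71572586473552 = 94473057533180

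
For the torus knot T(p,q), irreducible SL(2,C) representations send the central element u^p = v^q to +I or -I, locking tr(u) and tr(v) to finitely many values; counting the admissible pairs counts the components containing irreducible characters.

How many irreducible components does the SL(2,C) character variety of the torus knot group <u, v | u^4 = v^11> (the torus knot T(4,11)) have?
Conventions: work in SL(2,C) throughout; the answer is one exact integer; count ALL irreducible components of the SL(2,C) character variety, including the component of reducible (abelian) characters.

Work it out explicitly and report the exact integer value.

In the torus knot group T(4,11), u^4 = v^11 is central, so an irreducible representation sends it to +I or -I (Schur).
So on each irreducible component the traces are pinned: tr(u) = 2*cos(pi*alpha/4) with 1 <= alpha <= 3, tr(v) = 2*cos(pi*beta/11) with 1 <= beta <= 10.
Consistency of u^4 = (-1)^alpha I with v^11 = (-1)^beta I forces alpha = beta (mod 2).
Enumerate parity-matched pairs: 2*5 odd-odd plus 1*5 even-even gives 15.
Total: 15 irreducible-character components + 1 reducible (abelian) component = 16.

16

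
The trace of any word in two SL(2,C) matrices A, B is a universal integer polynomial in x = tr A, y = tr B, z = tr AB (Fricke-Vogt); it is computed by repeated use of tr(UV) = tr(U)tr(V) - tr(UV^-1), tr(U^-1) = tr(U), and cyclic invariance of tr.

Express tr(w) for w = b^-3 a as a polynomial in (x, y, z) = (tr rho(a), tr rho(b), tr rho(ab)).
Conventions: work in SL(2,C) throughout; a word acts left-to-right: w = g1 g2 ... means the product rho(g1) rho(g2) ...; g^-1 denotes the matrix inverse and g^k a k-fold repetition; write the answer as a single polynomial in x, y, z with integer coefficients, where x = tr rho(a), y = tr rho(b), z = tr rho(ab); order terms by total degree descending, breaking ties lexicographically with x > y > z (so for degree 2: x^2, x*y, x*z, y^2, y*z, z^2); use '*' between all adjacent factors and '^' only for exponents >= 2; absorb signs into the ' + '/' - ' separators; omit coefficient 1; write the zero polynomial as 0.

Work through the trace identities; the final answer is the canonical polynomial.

trace(b^-1 a) = trace(a)*trace(b) - trace(a b)   [inverse elimination on b] = x*y - z
next, trace(a b^-2) = trace(b^-1 a)*trace(b) - trace(b^-1 a b)   [inverse elimination on b] = x*y^2 - y*z - x
trace(b^-3 a) = trace(a b^-2)*trace(b) - trace(a b^-1)   [inverse elimination on b] = x*y^3 - y^2*z - 2*x*y + z

x*y^3 - y^2*z - 2*x*y + z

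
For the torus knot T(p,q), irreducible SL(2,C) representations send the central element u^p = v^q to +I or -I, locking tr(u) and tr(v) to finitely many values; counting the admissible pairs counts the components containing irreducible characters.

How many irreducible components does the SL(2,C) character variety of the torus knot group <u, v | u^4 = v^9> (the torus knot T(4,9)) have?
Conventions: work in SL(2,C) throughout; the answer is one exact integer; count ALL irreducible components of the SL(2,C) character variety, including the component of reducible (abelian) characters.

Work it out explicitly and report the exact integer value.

13

In the torus knot group T(4,9), u^4 = v^9 is central, so an irreducible representation sends it to +I or -I (Schur).
So on each irreducible component the traces are pinned: tr(u) = 2*cos(pi*alpha/4) with 1 <= alpha <= 3, tr(v) = 2*cos(pi*beta/9) with 1 <= beta <= 8.
Consistency of u^4 = (-1)^alpha I with v^9 = (-1)^beta I forces alpha = beta (mod 2).
count pairs: odd alpha (2 choices) x odd beta (4), plus even alpha (1) x even beta (4): 2*4 + 1*4 = 12.
components with irreducible characters: 12; plus the single component of reducible (abelian) characters: total 13.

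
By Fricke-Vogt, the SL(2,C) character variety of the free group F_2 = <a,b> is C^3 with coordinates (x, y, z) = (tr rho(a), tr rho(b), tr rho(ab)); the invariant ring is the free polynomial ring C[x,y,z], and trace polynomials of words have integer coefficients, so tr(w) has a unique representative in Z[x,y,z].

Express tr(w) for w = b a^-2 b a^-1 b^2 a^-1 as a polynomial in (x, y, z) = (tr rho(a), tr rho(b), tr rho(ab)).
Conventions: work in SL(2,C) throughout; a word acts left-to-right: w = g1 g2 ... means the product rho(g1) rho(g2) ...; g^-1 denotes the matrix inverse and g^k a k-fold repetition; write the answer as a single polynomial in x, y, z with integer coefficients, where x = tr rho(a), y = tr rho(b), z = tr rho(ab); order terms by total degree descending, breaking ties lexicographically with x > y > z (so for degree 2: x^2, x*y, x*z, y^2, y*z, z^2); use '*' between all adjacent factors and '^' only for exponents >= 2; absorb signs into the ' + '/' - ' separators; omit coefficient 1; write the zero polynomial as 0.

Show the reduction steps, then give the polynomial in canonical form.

x^4*y^4 - 3*x^3*y^3*z - x^4*y^2 - x^2*y^4 + 3*x^2*y^2*z^2 + 2*x^3*y*z + 2*x*y^3*z - x*y*z^3 - x^2*z^2 - y^2*z^2 + 2

tr(b^2) = tr(b) * tr(b) - tr(1) = y^2 - 2
so tr(b^3) = tr(b) * tr(b^2) - tr(b) = y^3 - 3*y
tr(b^4) = tr(b) * tr(b^3) - tr(b^2) = y^4 - 4*y^2 + 2
tr(b a b) = tr(b) * tr(a b) - tr(a) = y*z - x
tr(a b^3) = tr(b) * tr(b a b) - tr(b a) = y^2*z - x*y - z
tr(b^4 a) = tr(b) * tr(a b^3) - tr(a b^2) = y^3*z - x*y^2 - 2*y*z + x
so tr(b a^-1 b^3) = tr(b^4) * tr(a) - tr(b^4 a) = x*y^4 - y^3*z - 3*x*y^2 + 2*y*z + x
so tr(a b a b) = tr(b a) * tr(b a) - tr(1) = z^2 - 2
reduce: tr(a b a) = tr(a) * tr(b a) - tr(b) = x*z - y
tr(b a b a b) = tr(b) * tr(a b a b) - tr(a b a) = y*z^2 - x*z - y
tr(b^3 a b a) = tr(b) * tr(b a b a b) - tr(b a b a) = y^2*z^2 - x*y*z - y^2 - z^2 + 2
tr(b a^-1 b^3 a) = tr(b^3 a b) * tr(a) - tr(b^3 a b a) = x*y^3*z - x^2*y^2 - y^2*z^2 - x*y*z + x^2 + y^2 + z^2 - 2
so tr(b^2 a^-1 b a^-1 b) = tr(b a^-1 b^3) * tr(a) - tr(b a^-1 b^3 a) = x^2*y^4 - 2*x*y^3*z - 2*x^2*y^2 + y^2*z^2 + 3*x*y*z - y^2 - z^2 + 2
reduce: tr(b a^-1 b a b^2) = tr(b a b^3) * tr(a) - tr(b a b^3 a) = x*y^3*z - x^2*y^2 - y^2*z^2 - x*y*z + x^2 + y^2 + z^2 - 2
so tr(a b^2 a) = tr(a) * tr(b^2 a) - tr(b^2) = x*y*z - x^2 - y^2 + 2
so tr(b a b^2 a b) = tr(b) * tr(a b^2 a b) - tr(a b^2 a) = y^2*z^2 - 2*x*y*z + x^2 - 2
so tr(a b a b a b) = tr(b a) * tr(b a b a) - tr(b^-1 a^-1) = z^3 - 3*z
so tr(a b a b a) = tr(a) * tr(b a b a) - tr(b a b) = x*z^2 - y*z - x
so tr(b a b^2 a b a) = tr(b) * tr(a b a b a b) - tr(a b a b a) = y*z^3 - x*z^2 - 2*y*z + x
so tr(b a^-1 b a b^2 a) = tr(b a b^2 a b) * tr(a) - tr(b a b^2 a b a) = x*y^2*z^2 - 2*x^2*y*z - y*z^3 + x^3 + x*z^2 + 2*y*z - 3*x
so tr(b^2 a^-1 b a^-1 b a) = tr(b a^-1 b a b^2) * tr(a) - tr(b a^-1 b a b^2 a) = x^2*y^3*z - x^3*y^2 - 2*x*y^2*z^2 + x^2*y*z + y*z^3 + x*y^2 - 2*y*z + x
so tr(b a^-1 b^2 a^-1 b a^-1) = tr(b^2 a^-1 b a^-1 b) * tr(a) - tr(b^2 a^-1 b a^-1 b a) = x^3*y^4 - 3*x^2*y^3*z - x^3*y^2 + 3*x*y^2*z^2 + 2*x^2*y*z - y*z^3 - 2*x*y^2 - x*z^2 + 2*y*z + x
so tr(b^2 a^-1 b^2 a) = tr(b^2 a b^2) * tr(a) - tr(b^2 a b^2 a) = x*y^3*z - x^2*y^2 - y^2*z^2 + 2
reduce: tr(b a^-1 b^2 a^-1 b) = tr(b^2 a^-1 b^2) * tr(a) - tr(b^2 a^-1 b^2 a) = x^2*y^4 - 2*x*y^3*z - 2*x^2*y^2 + y^2*z^2 + 2*x*y*z + x^2 - 2
tr(b a^-2 b a^-1 b^2 a^-1) = tr(b a^-1 b^2 a^-1 b a^-1) * tr(a) - tr(b a^-1 b^2 a^-1 b) = x^4*y^4 - 3*x^3*y^3*z - x^4*y^2 - x^2*y^4 + 3*x^2*y^2*z^2 + 2*x^3*y*z + 2*x*y^3*z - x*y*z^3 - x^2*z^2 - y^2*z^2 + 2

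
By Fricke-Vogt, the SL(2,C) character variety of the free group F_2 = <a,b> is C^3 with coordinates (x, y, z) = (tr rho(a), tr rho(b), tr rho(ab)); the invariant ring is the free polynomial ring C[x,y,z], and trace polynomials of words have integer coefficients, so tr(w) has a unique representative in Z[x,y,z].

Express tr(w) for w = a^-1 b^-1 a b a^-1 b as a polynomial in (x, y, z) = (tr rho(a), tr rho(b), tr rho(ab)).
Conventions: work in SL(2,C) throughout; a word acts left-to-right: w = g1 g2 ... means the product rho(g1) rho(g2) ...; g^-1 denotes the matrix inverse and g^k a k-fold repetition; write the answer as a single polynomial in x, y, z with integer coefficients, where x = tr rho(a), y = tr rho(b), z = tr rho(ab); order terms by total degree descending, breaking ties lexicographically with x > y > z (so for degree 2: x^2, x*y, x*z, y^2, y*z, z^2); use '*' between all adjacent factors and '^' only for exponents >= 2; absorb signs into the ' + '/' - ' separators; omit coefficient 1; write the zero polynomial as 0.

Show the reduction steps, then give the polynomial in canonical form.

next, trace(a^2 b) = trace(a)*trace(b a) - trace(b)   [square of a] = x*z - y
trace(a^2) = trace(a)*trace(a) - trace(1)   [square of a] = x^2 - 2
and trace(a b^2 a) = trace(b)*trace(a^2 b) - trace(a^2)   [square of b] = x*y*z - x^2 - y^2 + 2
and trace(a b a b) = trace(b a)*trace(b a) - trace(1)   [split at a repeated b] = z^2 - 2
trace(a b^2 a b) = trace(b)*trace(a b a b) - trace(a b a)   [square of b] = y*z^2 - x*z - y
and trace(b^-1 a b^2 a) = trace(a b^2 a)*trace(b) - trace(a b^2 a b)   [inverse elimination on b] = x*y^2*z - x^2*y - y^3 - y*z^2 + x*z + 3*y
and trace(b a^-1 b^-1 a b) = trace(b^-1 a b^2)*trace(a) - trace(b^-1 a b^2 a)   [inverse elimination on a] = -x*y^2*z + x^2*y + y^3 + y*z^2 - 3*y
trace(b a b) = trace(b)*trace(a b) - trace(a)   [square of b] = y*z - x
trace(a b a b a) = trace(a)*trace(b a b a) - trace(b a b)   [square of a] = x*z^2 - y*z - x
trace(a b a b a b) = trace(a b a b)*trace(a b) - trace(b a)   [split at a repeated a] = z^3 - 3*z
trace(b^-1 a b a b a) = trace(a b a b a)*trace(b) - trace(a b a b a b)   [inverse elimination on b] = x*y*z^2 - y^2*z - z^3 - x*y + 3*z
trace(b a^-1 b^-1 a b a) = trace(b^-1 a b a b)*trace(a) - trace(b^-1 a b a b a)   [inverse elimination on a] = -x*y*z^2 + x^2*z + y^2*z + z^3 - 3*z
next, trace(a^-1 b^-1 a b a^-1 b) = trace(b a^-1 b^-1 a b)*trace(a) - trace(b a^-1 b^-1 a b a)   [inverse elimination on a] = -x^2*y^2*z + x^3*y + x*y^3 + 2*x*y*z^2 - x^2*z - y^2*z - z^3 - 3*x*y + 3*z

-x^2*y^2*z + x^3*y + x*y^3 + 2*x*y*z^2 - x^2*z - y^2*z - z^3 - 3*x*y + 3*z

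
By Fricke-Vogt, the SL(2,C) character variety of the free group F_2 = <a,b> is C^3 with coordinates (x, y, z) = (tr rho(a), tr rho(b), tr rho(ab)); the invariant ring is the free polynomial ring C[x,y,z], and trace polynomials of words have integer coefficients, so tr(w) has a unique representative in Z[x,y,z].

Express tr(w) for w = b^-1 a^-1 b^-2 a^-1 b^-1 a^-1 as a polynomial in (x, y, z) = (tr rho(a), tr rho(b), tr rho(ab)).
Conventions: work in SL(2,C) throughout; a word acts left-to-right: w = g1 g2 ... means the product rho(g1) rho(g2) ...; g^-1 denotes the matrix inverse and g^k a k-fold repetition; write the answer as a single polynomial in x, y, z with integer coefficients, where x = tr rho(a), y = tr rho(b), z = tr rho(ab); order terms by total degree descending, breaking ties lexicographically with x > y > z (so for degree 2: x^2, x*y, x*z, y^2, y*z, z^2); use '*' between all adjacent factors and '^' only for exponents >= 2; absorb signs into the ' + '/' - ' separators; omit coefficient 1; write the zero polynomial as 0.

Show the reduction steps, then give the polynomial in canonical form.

y*z^3 - x*z^2 - 2*y*z + x

tr(b^-1) = tr(b) = y
tr(b^-2) = tr(b^-1)*tr(b) - tr(1)   [inverse elimination on b] = y^2 - 2
tr(a b^-1) = tr(a)*tr(b) - tr(a b)   [inverse elimination on b] = x*y - z
so tr(b^-2 a) = tr(a b^-1)*tr(b) - tr(a)   [inverse elimination on b] = x*y^2 - y*z - x
reduce: tr(b^-1 a^-1 b^-1) = tr(b^-2)*tr(a) - tr(b^-2 a)   [inverse elimination on a] = y*z - x
tr(b a b a) = tr(b a)*tr(b a) - tr(1)   [split at a repeated b] = z^2 - 2
tr(a^-1 b a b) = tr(b a b)*tr(a) - tr(b a b a)   [inverse elimination on a] = x*y*z - x^2 - z^2 + 2
so tr(a b^-1 a^-1 b) = tr(a^-1 b a)*tr(b) - tr(a^-1 b a b)   [inverse elimination on b] = -x*y*z + x^2 + y^2 + z^2 - 2
so tr(b^-1 a^-1 b^-1 a) = tr(a b^-1 a^-1)*tr(b) - tr(a b^-1 a^-1 b)   [inverse elimination on b] = x*y*z - x^2 - z^2 + 2
tr(a^-1 b^-1 a^-1 b^-1) = tr(b^-1 a^-1 b^-1)*tr(a) - tr(b^-1 a^-1 b^-1 a)   [inverse elimination on a] = z^2 - 2
reduce: tr(a^-2 b^-1 a^-1 b^-1) = tr(a^-1 b^-1 a^-1 b^-1)*tr(a) - tr(a^-1 b^-1 a^-1 b^-1 a)   [inverse elimination on a] = x*z^2 - y*z - x
reduce: tr(a^-1 b^-1 a^-1) = tr(b^-1 a^-1)*tr(a) - tr(b^-1)   [inverse elimination on a] = x*z - y
so tr(a^-2 b^-1 a^-1) = tr(a^-1 b^-1 a^-1)*tr(a) - tr(a^-1 b^-1)   [inverse elimination on a] = x^2*z - x*y - z
tr(a^-1 b^-1 a^-1 b^-2 a^-1) = tr(a^-2 b^-1 a^-1 b^-1)*tr(b) - tr(a^-2 b^-1 a^-1)   [inverse elimination on b] = x*y*z^2 - x^2*z - y^2*z + z
so tr(a^-1 b a b^-2) = tr(b^-1 a^-1 b a)*tr(b) - tr(b^-1 a^-1 b a b)   [inverse elimination on b] = -x*y^2*z + x^2*y + y^3 + y*z^2 - 3*y
tr(b^-3 a^-1 b a) = tr(a^-1 b a b^-2)*tr(b) - tr(a^-1 b a b^-1)   [inverse elimination on b] = -x*y^3*z + x^2*y^2 + y^4 + y^2*z^2 + x*y*z - x^2 - 4*y^2 - z^2 + 2
tr(b^-2 a^-1 b a^-1 b^-1) = tr(b^-3 a^-1 b)*tr(a) - tr(b^-3 a^-1 b a)   [inverse elimination on a] = x*y^3*z - x^2*y^2 - y^4 - y^2*z^2 + 4*y^2 + z^2 - 2
tr(b^2 a b) = tr(b)*tr(a b^2) - tr(a b)   [square of b] = y^2*z - x*y - z
so tr(b^2 a b a) = tr(b)*tr(a b a b) - tr(a b a)   [square of b] = y*z^2 - x*z - y
reduce: tr(b a b a^-1 b) = tr(b^2 a b)*tr(a) - tr(b^2 a b a)   [inverse elimination on a] = x*y^2*z - x^2*y - y*z^2 + y
so tr(b a b a b a) = tr(b a)*tr(b a b a) - tr(b^-1 a^-1)   [split at a repeated b] = z^3 - 3*z
tr(b a b a^-1 b a) = tr(b a b a b)*tr(a) - tr(b a b a b a)   [inverse elimination on a] = x*y*z^2 - x^2*z - z^3 - x*y + 3*z
tr(a b a^-1 b a^-1 b) = tr(b a b a^-1 b)*tr(a) - tr(b a b a^-1 b a)   [inverse elimination on a] = x^2*y^2*z - x^3*y - 2*x*y*z^2 + x^2*z + z^3 + 2*x*y - 3*z
so tr(a^-1 b a^-1 b^-1 a b) = tr(a b a^-1 b a^-1)*tr(b) - tr(a b a^-1 b a^-1 b)   [inverse elimination on b] = -x^2*y^2*z + x^3*y + x*y^3 + 2*x*y*z^2 - x^2*z - y^2*z - z^3 - 3*x*y + 3*z
so tr(a^-1 b a^-1 b^-1 a b^-1) = tr(a^-1 b a^-1 b^-1 a)*tr(b) - tr(a^-1 b a^-1 b^-1 a b)   [inverse elimination on b] = x^2*y^2*z - x^3*y - x*y^3 - 2*x*y*z^2 + x^2*z + y^2*z + z^3 + 4*x*y - 3*z
tr(b^-2 a^-1 b a^-1 b^-1 a) = tr(a^-1 b a^-1 b^-1 a b^-1)*tr(b) - tr(a^-1 b a^-1 b^-1 a)   [inverse elimination on b] = x^2*y^3*z - x^3*y^2 - x*y^4 - 2*x*y^2*z^2 + x^2*y*z + y^3*z + y*z^3 + 4*x*y^2 - 3*y*z - x
tr(a^-1 b^-1 a^-1 b^-2 a^-1 b) = tr(b^-2 a^-1 b a^-1 b^-1)*tr(a) - tr(b^-2 a^-1 b a^-1 b^-1 a)   [inverse elimination on a] = x*y^2*z^2 - x^2*y*z - y^3*z - y*z^3 + x*z^2 + 3*y*z - x
tr(b^-1 a^-1 b^-2 a^-1 b^-1 a^-1) = tr(a^-1 b^-1 a^-1 b^-2 a^-1)*tr(b) - tr(a^-1 b^-1 a^-1 b^-2 a^-1 b)   [inverse elimination on b] = y*z^3 - x*z^2 - 2*y*z + x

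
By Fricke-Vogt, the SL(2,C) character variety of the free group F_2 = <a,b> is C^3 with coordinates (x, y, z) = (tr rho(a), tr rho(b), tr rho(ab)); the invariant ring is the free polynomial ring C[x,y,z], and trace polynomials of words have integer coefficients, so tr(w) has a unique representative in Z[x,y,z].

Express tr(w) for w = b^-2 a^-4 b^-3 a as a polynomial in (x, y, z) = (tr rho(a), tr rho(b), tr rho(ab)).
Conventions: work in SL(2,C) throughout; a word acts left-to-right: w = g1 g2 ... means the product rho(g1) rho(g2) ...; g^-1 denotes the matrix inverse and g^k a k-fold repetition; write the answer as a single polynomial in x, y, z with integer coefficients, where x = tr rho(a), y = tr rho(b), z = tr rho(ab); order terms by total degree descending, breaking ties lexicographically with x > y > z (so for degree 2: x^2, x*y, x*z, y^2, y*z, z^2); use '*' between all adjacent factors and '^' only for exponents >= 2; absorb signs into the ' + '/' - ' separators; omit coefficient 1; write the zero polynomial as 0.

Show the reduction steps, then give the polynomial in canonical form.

and trace(b^-1) = trace(b) = y
next, trace(a b a) = trace(a)*trace(b a) - trace(b) = x*z - y
and trace(a b a b) = trace(b a)*trace(b a) - trace(1) = z^2 - 2
and trace(b^-1 a b a) = trace(a b a)*trace(b) - trace(a b a b) = x*y*z - y^2 - z^2 + 2
trace(a^-1 b^-1 a b) = trace(b^-1 a b)*trace(a) - trace(b^-1 a b a) = -x*y*z + x^2 + y^2 + z^2 - 2
next, trace(b^-1 a b^-1 a^-1) = trace(a^-1 b^-1 a)*trace(b) - trace(a^-1 b^-1 a b) = x*y*z - x^2 - z^2 + 2
trace(a b^-1) = trace(a)*trace(b) - trace(a b) = x*y - z
trace(b^-1 a b^-1) = trace(a b^-1)*trace(b) - trace(a) = x*y^2 - y*z - x
and trace(a b^-1 a^-2 b^-1) = trace(b^-1 a b^-1 a^-1)*trace(a) - trace(b^-1 a b^-1) = x^2*y*z - x^3 - x*y^2 - x*z^2 + y*z + 3*x
trace(a^-1 b^-2 a b^-1 a^-1) = trace(a b^-1 a^-2 b^-1)*trace(b) - trace(a b^-1 a^-2) = x^2*y^2*z - x^3*y - x*y^3 - x*y*z^2 + y^2*z + 3*x*y - z
trace(b^-2) = trace(b^-1)*trace(b) - trace(1) = y^2 - 2
trace(b^-2 a b a) = trace(a b a b^-1)*trace(b) - trace(a b a) = x*y^2*z - y^3 - y*z^2 - x*z + 3*y
trace(a^-1 b^-2 a b) = trace(b^-2 a b)*trace(a) - trace(b^-2 a b a) = -x*y^2*z + x^2*y + y^3 + y*z^2 - 3*y
trace(a^-1 b^-2 a b^-1) = trace(a^-1 b^-2 a)*trace(b) - trace(a^-1 b^-2 a b) = x*y^2*z - x^2*y - y*z^2 + y
trace(a^-2 b^-2 a b^-1 a^-1) = trace(a^-1 b^-2 a b^-1 a^-1)*trace(a) - trace(a^-1 b^-2 a b^-1) = x^3*y^2*z - x^4*y - x^2*y^3 - x^2*y*z^2 + 4*x^2*y + y*z^2 - x*z - y
trace(b^-2 a b^-1 a^-4) = trace(a^-2 b^-2 a b^-1 a^-1)*trace(a) - trace(a^-2 b^-2 a b^-1) = x^4*y^2*z - x^5*y - x^3*y^3 - x^3*y*z^2 - x^2*y^2*z + 5*x^3*y + x*y^3 + 2*x*y*z^2 - x^2*z - y^2*z - 4*x*y + z
trace(a^-2 b^-1 a b^-1 a^-1) = trace(b^-1 a b^-1 a^-2)*trace(a) - trace(b^-1 a b^-1 a^-1) = x^3*y*z - x^4 - x^2*y^2 - x^2*z^2 + 4*x^2 + z^2 - 2
trace(b^-1 a b^-1 a^-4) = trace(a^-2 b^-1 a b^-1 a^-1)*trace(a) - trace(a^-2 b^-1 a b^-1) = x^4*y*z - x^5 - x^3*y^2 - x^3*z^2 - x^2*y*z + 5*x^3 + x*y^2 + 2*x*z^2 - y*z - 5*x
next, trace(b^-1 a^-4 b^-3 a) = trace(b^-2 a b^-1 a^-4)*trace(b) - trace(b^-2 a b^-1 a^-4 b) = x^4*y^3*z - x^5*y^2 - x^3*y^4 - x^3*y^2*z^2 - x^4*y*z - x^2*y^3*z + x^5 + 6*x^3*y^2 + x^3*z^2 + x*y^4 + 2*x*y^2*z^2 - y^3*z - 5*x^3 - 5*x*y^2 - 2*x*z^2 + 2*y*z + 5*x
trace(a^-3 b^-1) = trace(a^-2 b^-1)*trace(a) - trace(a^-2 b^-1 a) = x^2*z - x*y - z
next, trace(a^-2) = trace(a^-1)*trace(a) - trace(1) = x^2 - 2
trace(a^-3) = trace(a^-2)*trace(a) - trace(a^-1) = x^3 - 3*x
trace(b^-2 a^-3) = trace(a^-3 b^-1)*trace(b) - trace(a^-3) = x^2*y*z - x^3 - x*y^2 - y*z + 3*x
and trace(a^-3 b^-3) = trace(b^-2 a^-3)*trace(b) - trace(b^-2 a^-3 b) = x^2*y^2*z - x^3*y - x*y^3 - x^2*z - y^2*z + 4*x*y + z
trace(b^-2 a^-4 b^-3 a) = trace(b^-1 a^-4 b^-3 a)*trace(b) - trace(b^-1 a^-4 b^-3 a b) = x^4*y^4*z - x^5*y^3 - x^3*y^5 - x^3*y^3*z^2 - x^4*y^2*z - x^2*y^4*z + x^5*y + 6*x^3*y^3 + x^3*y*z^2 + x*y^5 + 2*x*y^3*z^2 - x^2*y^2*z - y^4*z - 4*x^3*y - 4*x*y^3 - 2*x*y*z^2 + x^2*z + 3*y^2*z + x*y - z

x^4*y^4*z - x^5*y^3 - x^3*y^5 - x^3*y^3*z^2 - x^4*y^2*z - x^2*y^4*z + x^5*y + 6*x^3*y^3 + x^3*y*z^2 + x*y^5 + 2*x*y^3*z^2 - x^2*y^2*z - y^4*z - 4*x^3*y - 4*x*y^3 - 2*x*y*z^2 + x^2*z + 3*y^2*z + x*y - z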